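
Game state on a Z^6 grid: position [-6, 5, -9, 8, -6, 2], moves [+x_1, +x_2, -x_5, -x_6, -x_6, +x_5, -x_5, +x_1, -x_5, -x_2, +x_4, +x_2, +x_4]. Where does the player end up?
(-4, 6, -9, 10, -8, 0)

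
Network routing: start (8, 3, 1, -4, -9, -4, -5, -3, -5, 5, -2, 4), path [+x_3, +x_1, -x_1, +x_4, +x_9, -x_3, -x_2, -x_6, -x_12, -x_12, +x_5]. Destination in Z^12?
(8, 2, 1, -3, -8, -5, -5, -3, -4, 5, -2, 2)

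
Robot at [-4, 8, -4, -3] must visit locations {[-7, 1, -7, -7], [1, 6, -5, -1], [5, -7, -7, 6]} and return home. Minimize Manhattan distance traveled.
86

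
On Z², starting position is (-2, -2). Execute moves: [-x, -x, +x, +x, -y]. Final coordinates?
(-2, -3)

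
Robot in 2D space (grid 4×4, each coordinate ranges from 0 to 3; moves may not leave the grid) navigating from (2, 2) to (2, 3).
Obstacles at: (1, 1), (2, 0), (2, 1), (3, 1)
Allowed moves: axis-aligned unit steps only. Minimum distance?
1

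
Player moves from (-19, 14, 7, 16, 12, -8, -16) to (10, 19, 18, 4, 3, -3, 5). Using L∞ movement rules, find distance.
29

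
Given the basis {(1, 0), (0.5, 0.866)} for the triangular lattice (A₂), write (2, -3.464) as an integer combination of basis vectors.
4b₁ - 4b₂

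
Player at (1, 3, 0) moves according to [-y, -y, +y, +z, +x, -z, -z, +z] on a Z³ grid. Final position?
(2, 2, 0)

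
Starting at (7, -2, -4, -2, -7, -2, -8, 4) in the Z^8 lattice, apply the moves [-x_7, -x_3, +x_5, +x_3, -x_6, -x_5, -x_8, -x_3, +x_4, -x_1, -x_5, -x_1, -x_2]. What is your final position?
(5, -3, -5, -1, -8, -3, -9, 3)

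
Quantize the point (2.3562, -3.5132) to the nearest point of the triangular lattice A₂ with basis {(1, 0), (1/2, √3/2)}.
(2, -3.464)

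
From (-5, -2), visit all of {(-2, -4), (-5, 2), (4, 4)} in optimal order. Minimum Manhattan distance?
25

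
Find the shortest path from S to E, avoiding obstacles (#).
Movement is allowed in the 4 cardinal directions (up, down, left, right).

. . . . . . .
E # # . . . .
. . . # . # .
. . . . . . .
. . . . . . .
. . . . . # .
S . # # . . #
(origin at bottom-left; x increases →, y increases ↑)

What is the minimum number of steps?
5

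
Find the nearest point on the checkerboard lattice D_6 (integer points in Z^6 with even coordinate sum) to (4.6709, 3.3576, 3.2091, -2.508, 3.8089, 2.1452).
(5, 3, 3, -3, 4, 2)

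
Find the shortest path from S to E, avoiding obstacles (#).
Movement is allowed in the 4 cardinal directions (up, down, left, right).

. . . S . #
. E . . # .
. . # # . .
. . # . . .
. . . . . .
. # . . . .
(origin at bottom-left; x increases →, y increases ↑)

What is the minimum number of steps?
3
(one shortest path: (3, 5) → (2, 5) → (1, 5) → (1, 4))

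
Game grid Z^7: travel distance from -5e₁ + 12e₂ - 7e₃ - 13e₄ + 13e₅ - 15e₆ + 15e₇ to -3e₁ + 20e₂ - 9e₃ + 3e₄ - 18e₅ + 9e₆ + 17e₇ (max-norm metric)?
31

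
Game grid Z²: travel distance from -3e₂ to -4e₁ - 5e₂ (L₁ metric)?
6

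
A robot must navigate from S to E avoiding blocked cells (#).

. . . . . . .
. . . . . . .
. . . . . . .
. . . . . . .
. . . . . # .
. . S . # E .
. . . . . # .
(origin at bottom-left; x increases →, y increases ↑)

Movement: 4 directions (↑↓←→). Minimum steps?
9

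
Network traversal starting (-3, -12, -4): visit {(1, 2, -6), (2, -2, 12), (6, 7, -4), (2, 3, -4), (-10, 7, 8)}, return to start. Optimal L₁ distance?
116
(one optimal route: (-3, -12, -4) → (1, 2, -6) → (2, 3, -4) → (6, 7, -4) → (-10, 7, 8) → (2, -2, 12) → (-3, -12, -4))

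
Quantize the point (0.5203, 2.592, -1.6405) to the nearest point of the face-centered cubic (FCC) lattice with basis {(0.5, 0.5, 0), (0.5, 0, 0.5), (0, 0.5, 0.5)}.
(0.5, 2.5, -2)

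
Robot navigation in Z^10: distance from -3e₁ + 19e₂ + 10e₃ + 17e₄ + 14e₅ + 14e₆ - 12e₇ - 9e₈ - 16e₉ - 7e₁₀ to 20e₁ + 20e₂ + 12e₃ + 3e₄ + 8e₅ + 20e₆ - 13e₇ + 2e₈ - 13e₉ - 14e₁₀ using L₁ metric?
74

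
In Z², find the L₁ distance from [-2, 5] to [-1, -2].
8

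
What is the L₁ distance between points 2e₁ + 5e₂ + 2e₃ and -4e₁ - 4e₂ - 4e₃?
21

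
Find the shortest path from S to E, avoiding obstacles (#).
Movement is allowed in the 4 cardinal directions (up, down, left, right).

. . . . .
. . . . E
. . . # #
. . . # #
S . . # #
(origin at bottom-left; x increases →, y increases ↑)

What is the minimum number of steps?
7
(one shortest path: (0, 0) → (1, 0) → (2, 0) → (2, 1) → (2, 2) → (2, 3) → (3, 3) → (4, 3))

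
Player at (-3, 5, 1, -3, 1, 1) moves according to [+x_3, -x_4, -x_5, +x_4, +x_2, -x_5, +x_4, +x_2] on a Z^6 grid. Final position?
(-3, 7, 2, -2, -1, 1)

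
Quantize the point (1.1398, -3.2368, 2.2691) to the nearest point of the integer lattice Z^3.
(1, -3, 2)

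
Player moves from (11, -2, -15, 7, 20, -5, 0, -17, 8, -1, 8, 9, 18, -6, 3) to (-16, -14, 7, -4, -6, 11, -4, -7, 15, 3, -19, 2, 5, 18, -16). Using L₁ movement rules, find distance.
229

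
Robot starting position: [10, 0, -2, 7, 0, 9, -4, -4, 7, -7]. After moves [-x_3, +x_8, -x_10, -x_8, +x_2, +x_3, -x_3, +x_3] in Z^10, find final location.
(10, 1, -2, 7, 0, 9, -4, -4, 7, -8)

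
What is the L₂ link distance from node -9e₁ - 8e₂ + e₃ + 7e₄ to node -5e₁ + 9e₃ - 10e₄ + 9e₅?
22.6716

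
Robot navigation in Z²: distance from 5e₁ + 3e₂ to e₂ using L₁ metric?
7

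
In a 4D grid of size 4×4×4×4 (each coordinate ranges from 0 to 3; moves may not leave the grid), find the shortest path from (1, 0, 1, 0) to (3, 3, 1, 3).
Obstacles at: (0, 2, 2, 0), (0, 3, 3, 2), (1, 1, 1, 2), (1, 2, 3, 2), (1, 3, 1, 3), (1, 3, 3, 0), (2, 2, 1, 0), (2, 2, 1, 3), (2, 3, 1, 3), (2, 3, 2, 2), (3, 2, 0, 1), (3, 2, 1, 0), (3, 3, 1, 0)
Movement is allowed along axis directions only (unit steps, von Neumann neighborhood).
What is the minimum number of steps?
8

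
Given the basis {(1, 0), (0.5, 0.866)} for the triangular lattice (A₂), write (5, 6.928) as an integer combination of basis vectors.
b₁ + 8b₂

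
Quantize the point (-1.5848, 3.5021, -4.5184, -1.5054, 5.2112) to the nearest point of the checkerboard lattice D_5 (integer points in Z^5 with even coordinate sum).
(-2, 4, -5, -2, 5)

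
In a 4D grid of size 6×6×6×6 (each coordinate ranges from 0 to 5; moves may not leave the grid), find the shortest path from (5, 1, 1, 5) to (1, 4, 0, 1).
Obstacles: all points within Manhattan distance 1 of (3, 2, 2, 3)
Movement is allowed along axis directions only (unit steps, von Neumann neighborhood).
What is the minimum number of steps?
12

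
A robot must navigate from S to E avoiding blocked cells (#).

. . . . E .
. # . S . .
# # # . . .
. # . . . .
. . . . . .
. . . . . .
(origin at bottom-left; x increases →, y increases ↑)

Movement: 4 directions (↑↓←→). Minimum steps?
2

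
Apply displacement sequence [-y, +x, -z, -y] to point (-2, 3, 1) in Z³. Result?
(-1, 1, 0)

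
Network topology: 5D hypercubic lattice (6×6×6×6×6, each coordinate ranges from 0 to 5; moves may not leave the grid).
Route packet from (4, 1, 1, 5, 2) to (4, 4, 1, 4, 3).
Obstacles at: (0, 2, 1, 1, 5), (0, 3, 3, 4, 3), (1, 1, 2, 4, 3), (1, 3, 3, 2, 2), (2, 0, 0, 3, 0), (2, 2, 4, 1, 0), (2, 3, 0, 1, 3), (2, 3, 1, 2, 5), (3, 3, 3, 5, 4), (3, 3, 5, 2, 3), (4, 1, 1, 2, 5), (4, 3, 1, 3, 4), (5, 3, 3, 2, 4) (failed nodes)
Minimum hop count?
5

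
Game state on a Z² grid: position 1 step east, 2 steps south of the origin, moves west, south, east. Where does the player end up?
(1, -3)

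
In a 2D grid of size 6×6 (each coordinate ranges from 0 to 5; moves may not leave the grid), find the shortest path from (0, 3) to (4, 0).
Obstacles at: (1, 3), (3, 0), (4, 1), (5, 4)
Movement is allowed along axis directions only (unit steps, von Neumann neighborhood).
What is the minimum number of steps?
9
(one shortest path: (0, 3) → (0, 2) → (1, 2) → (2, 2) → (3, 2) → (4, 2) → (5, 2) → (5, 1) → (5, 0) → (4, 0))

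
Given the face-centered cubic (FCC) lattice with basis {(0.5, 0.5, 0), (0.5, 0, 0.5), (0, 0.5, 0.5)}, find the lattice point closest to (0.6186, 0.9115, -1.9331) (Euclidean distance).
(1, 1, -2)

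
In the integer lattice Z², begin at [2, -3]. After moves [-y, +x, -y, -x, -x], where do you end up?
(1, -5)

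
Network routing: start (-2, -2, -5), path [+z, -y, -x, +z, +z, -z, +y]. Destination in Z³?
(-3, -2, -3)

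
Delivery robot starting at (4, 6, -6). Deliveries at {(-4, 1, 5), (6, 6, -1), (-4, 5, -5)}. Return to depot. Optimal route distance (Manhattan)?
52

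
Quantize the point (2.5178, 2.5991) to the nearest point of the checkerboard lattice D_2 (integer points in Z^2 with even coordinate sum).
(3, 3)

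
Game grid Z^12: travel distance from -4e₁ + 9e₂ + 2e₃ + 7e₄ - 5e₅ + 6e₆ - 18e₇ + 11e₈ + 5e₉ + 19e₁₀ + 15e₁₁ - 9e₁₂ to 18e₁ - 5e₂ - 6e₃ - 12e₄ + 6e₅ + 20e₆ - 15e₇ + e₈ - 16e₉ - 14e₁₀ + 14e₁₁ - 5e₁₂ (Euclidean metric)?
55.4797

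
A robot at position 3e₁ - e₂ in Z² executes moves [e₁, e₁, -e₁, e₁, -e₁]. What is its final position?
(4, -1)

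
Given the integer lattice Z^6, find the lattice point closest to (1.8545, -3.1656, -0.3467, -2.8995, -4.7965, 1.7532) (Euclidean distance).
(2, -3, 0, -3, -5, 2)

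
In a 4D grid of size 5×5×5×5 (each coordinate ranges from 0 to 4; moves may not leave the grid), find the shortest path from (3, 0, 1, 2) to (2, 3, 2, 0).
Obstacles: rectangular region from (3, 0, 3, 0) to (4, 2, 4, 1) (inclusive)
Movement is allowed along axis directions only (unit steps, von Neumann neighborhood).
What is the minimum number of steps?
7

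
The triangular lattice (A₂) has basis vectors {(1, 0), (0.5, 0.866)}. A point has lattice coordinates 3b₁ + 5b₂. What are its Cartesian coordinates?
(5.5, 4.33)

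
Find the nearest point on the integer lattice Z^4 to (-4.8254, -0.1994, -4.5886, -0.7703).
(-5, 0, -5, -1)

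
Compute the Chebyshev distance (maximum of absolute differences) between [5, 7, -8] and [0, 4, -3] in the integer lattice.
5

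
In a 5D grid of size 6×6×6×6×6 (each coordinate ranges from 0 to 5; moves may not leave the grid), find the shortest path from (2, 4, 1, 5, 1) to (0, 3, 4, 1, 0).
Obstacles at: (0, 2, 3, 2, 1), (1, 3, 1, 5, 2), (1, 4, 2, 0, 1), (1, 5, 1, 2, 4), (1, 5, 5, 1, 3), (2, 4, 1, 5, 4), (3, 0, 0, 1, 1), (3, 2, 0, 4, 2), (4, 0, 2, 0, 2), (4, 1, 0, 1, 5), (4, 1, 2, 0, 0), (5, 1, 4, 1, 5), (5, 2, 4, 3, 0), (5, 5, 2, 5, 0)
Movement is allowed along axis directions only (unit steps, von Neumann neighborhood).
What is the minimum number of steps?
11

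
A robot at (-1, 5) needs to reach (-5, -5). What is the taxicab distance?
14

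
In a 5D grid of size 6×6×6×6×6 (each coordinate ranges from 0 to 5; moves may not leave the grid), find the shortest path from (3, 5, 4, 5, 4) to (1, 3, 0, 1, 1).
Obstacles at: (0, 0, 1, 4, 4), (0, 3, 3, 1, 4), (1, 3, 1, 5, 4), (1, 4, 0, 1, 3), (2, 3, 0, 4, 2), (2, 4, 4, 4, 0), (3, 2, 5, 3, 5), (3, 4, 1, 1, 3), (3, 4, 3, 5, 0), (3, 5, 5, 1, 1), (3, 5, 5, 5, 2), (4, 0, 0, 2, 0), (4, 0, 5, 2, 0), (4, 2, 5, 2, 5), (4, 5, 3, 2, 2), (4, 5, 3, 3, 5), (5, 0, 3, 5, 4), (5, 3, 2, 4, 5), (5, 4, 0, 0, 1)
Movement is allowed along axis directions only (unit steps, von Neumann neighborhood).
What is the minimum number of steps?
15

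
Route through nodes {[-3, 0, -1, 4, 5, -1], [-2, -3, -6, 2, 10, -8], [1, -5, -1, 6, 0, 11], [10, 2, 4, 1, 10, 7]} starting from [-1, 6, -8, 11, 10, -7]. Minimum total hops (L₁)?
113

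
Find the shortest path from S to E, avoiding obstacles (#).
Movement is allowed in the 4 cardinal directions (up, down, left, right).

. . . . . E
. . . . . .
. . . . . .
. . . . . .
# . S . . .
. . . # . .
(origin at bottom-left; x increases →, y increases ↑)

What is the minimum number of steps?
7
(one shortest path: (2, 1) → (3, 1) → (4, 1) → (5, 1) → (5, 2) → (5, 3) → (5, 4) → (5, 5))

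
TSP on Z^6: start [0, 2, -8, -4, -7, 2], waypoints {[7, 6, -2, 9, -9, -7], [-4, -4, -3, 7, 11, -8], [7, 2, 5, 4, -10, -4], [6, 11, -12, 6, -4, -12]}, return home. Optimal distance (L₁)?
194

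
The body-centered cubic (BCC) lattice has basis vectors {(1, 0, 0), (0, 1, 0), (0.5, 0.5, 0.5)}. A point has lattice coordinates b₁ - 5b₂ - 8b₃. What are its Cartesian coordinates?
(-3, -9, -4)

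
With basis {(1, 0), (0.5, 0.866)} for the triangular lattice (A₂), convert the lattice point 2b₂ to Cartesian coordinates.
(1, 1.732)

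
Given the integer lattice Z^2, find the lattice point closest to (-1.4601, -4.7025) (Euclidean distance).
(-1, -5)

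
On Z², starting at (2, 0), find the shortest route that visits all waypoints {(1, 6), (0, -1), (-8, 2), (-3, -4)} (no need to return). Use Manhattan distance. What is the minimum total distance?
32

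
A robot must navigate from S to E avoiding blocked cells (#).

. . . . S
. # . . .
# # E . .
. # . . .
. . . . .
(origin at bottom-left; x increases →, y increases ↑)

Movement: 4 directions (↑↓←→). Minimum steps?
4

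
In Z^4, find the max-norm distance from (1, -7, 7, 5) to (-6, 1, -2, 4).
9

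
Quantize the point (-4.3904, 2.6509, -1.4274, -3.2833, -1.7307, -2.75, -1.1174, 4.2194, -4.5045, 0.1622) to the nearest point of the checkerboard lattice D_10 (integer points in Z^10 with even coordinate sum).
(-4, 3, -1, -3, -2, -3, -1, 4, -5, 0)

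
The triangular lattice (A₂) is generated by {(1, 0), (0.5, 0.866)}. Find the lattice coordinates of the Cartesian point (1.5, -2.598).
3b₁ - 3b₂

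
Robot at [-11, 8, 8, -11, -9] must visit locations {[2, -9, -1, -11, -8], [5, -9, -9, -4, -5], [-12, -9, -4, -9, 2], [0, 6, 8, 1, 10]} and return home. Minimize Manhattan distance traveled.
194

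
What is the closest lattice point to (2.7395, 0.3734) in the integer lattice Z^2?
(3, 0)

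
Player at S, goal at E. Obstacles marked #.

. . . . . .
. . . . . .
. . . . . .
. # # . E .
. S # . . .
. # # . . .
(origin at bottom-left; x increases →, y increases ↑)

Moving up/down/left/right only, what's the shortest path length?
8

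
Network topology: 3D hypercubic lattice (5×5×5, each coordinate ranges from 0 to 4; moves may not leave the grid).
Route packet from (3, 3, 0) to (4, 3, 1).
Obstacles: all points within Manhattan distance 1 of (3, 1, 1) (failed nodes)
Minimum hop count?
2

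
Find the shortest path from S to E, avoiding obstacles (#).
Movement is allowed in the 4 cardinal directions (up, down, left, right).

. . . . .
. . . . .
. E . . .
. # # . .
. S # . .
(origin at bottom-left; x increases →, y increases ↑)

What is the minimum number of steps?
4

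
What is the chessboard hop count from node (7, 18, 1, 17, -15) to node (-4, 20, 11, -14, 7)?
31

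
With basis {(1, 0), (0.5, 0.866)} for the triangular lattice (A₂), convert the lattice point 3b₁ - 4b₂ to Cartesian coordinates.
(1, -3.464)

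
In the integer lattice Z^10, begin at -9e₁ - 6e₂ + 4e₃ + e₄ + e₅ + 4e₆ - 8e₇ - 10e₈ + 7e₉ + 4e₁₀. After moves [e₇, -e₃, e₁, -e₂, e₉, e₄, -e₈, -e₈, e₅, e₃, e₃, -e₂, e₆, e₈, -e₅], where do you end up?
(-8, -8, 5, 2, 1, 5, -7, -11, 8, 4)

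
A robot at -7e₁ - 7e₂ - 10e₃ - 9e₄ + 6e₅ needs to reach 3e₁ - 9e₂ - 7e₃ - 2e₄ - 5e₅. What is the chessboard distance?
11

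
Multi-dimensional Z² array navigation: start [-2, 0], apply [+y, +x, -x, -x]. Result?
(-3, 1)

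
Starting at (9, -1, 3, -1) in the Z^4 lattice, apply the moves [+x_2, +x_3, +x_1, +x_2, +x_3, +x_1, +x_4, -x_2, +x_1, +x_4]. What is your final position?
(12, 0, 5, 1)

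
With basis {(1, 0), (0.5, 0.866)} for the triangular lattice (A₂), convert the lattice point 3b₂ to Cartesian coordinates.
(1.5, 2.598)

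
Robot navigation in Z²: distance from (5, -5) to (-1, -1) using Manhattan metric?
10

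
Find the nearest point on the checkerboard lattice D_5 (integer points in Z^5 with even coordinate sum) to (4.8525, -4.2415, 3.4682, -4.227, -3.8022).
(5, -4, 3, -4, -4)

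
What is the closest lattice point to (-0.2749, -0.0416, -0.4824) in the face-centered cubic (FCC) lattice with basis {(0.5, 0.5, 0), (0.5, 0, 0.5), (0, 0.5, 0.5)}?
(-0.5, 0, -0.5)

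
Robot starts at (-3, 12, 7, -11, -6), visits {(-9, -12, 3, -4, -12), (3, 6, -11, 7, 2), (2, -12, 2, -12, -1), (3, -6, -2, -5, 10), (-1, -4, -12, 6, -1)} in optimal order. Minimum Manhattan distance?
164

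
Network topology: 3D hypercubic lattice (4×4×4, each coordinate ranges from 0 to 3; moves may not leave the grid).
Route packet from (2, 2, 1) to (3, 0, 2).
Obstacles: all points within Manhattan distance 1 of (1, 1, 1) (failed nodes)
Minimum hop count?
4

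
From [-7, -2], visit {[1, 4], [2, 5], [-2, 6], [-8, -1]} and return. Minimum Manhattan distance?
36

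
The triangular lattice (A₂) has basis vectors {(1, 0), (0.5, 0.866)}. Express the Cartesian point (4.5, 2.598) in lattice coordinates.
3b₁ + 3b₂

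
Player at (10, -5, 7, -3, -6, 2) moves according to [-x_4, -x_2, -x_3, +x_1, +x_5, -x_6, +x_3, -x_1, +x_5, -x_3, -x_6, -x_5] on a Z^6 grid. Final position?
(10, -6, 6, -4, -5, 0)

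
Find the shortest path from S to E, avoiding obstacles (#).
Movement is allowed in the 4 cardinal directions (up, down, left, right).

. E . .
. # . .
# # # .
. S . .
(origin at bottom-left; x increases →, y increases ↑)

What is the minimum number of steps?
7
(one shortest path: (1, 0) → (2, 0) → (3, 0) → (3, 1) → (3, 2) → (2, 2) → (2, 3) → (1, 3))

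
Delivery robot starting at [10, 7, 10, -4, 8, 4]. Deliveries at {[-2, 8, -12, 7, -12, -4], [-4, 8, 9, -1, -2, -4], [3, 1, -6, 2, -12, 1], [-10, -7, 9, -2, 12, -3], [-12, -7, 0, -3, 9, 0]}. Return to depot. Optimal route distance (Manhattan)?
228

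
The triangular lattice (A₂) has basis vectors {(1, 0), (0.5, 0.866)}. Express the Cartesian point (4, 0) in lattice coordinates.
4b₁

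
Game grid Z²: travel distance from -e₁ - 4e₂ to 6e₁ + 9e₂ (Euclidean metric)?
14.7648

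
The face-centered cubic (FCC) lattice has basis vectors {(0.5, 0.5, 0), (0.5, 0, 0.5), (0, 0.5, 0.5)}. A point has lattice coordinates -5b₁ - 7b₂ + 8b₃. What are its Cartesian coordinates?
(-6, 1.5, 0.5)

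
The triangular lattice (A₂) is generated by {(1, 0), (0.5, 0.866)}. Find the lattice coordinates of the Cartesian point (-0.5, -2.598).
b₁ - 3b₂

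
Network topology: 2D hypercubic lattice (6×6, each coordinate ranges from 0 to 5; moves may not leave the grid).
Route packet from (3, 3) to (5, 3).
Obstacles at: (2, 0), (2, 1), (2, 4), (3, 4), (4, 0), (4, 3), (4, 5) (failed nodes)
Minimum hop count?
4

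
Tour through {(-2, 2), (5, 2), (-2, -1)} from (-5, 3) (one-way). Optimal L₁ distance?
17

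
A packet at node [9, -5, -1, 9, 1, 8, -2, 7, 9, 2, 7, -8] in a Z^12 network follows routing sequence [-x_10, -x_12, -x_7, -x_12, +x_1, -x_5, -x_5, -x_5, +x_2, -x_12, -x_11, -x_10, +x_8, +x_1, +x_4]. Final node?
(11, -4, -1, 10, -2, 8, -3, 8, 9, 0, 6, -11)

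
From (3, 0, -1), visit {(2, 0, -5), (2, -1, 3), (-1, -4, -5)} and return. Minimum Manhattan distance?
32
(one optimal route: (3, 0, -1) → (2, 0, -5) → (-1, -4, -5) → (2, -1, 3) → (3, 0, -1))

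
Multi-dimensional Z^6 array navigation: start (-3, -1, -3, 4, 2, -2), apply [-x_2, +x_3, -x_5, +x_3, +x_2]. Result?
(-3, -1, -1, 4, 1, -2)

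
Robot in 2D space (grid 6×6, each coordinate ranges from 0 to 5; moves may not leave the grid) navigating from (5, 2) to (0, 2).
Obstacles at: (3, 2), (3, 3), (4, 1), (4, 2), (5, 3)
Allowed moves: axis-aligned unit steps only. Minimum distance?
9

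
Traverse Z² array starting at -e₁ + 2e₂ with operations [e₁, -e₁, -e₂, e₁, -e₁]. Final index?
(-1, 1)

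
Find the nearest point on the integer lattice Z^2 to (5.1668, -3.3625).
(5, -3)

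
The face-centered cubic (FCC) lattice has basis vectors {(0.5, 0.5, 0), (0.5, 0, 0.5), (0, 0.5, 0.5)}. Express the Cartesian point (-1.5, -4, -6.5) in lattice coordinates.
b₁ - 4b₂ - 9b₃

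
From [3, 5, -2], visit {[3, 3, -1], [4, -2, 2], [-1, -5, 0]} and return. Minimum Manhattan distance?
38
(one optimal route: (3, 5, -2) → (3, 3, -1) → (4, -2, 2) → (-1, -5, 0) → (3, 5, -2))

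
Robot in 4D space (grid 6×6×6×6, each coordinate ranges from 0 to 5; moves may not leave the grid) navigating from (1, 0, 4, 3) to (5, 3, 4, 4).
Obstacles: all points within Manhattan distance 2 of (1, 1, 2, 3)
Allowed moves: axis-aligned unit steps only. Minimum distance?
8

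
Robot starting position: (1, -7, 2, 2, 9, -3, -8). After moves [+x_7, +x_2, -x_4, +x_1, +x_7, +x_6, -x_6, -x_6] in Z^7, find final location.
(2, -6, 2, 1, 9, -4, -6)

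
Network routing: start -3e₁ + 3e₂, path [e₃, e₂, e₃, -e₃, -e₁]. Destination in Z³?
(-4, 4, 1)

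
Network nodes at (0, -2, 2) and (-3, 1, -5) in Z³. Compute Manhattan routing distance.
13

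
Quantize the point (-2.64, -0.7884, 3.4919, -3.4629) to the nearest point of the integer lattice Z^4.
(-3, -1, 3, -3)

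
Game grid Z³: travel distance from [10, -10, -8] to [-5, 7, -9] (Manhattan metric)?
33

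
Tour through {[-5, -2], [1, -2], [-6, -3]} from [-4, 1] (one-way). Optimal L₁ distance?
14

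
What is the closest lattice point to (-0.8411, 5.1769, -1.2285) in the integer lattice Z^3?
(-1, 5, -1)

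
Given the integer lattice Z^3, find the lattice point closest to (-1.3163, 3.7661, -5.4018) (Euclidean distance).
(-1, 4, -5)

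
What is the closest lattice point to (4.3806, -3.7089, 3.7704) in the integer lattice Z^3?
(4, -4, 4)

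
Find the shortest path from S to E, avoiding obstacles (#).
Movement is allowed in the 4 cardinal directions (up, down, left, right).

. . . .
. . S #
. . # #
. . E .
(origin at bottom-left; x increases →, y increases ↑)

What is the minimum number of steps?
4
(one shortest path: (2, 2) → (1, 2) → (1, 1) → (1, 0) → (2, 0))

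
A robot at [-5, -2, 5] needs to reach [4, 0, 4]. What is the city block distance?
12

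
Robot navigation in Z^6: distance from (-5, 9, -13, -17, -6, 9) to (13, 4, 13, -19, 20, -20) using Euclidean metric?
50.4579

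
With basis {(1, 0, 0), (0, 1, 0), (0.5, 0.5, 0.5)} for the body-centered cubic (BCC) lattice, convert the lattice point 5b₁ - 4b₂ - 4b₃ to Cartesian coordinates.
(3, -6, -2)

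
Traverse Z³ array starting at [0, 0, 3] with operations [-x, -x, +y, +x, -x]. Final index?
(-2, 1, 3)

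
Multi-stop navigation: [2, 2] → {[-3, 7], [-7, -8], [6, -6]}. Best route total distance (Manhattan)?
44
(one optimal route: (2, 2) → (-3, 7) → (-7, -8) → (6, -6))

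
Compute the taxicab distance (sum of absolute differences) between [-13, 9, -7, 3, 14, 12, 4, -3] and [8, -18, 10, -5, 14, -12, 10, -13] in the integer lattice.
113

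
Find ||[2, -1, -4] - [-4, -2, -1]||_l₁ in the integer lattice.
10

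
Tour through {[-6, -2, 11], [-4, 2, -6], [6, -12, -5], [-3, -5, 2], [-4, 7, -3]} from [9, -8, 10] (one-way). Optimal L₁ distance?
88
(one optimal route: (9, -8, 10) → (-6, -2, 11) → (-3, -5, 2) → (-4, 7, -3) → (-4, 2, -6) → (6, -12, -5))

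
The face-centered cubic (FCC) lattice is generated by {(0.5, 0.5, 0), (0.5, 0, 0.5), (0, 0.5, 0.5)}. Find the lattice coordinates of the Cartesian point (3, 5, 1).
7b₁ - b₂ + 3b₃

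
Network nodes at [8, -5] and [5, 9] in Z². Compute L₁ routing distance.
17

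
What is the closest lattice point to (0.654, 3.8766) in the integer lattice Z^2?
(1, 4)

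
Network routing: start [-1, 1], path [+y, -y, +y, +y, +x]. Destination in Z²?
(0, 3)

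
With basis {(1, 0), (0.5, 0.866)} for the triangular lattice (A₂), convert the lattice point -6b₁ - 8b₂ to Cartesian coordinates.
(-10, -6.928)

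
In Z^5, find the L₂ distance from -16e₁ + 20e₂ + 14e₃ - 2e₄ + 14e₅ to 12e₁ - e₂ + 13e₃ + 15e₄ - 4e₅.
42.8836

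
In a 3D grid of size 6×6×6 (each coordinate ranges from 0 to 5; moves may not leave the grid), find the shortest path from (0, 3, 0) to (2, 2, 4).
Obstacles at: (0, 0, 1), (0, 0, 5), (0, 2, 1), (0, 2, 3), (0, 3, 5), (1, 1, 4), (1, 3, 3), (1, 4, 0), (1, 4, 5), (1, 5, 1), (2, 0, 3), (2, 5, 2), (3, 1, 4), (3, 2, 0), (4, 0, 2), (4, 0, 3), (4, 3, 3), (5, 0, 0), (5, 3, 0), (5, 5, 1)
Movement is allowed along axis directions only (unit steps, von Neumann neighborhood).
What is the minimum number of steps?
7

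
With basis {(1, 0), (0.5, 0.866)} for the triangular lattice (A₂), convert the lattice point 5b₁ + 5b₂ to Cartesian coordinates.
(7.5, 4.33)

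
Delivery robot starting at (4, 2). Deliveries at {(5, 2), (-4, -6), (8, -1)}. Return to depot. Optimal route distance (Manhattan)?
40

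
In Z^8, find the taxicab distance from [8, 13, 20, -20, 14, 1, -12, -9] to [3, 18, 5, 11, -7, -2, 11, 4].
116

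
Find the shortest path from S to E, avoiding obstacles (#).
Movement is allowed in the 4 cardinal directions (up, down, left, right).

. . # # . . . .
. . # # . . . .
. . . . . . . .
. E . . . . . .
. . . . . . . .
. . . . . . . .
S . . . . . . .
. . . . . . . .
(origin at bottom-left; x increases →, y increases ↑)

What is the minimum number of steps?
4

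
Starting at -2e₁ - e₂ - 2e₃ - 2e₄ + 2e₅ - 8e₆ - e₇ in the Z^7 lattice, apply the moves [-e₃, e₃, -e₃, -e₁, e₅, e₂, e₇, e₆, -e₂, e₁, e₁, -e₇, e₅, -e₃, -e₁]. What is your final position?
(-2, -1, -4, -2, 4, -7, -1)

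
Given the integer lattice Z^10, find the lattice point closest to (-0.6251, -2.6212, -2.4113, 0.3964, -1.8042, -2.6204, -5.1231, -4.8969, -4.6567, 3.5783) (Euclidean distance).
(-1, -3, -2, 0, -2, -3, -5, -5, -5, 4)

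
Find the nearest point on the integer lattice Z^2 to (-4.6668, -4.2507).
(-5, -4)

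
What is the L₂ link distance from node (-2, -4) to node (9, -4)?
11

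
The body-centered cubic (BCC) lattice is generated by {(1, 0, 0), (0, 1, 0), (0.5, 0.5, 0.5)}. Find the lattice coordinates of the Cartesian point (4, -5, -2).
6b₁ - 3b₂ - 4b₃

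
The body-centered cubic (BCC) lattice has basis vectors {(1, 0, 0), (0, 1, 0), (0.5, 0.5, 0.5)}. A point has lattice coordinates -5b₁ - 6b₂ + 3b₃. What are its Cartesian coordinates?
(-3.5, -4.5, 1.5)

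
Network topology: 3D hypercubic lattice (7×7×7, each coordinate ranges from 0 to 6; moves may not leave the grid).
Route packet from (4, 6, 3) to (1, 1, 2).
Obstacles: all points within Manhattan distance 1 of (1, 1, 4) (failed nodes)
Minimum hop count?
9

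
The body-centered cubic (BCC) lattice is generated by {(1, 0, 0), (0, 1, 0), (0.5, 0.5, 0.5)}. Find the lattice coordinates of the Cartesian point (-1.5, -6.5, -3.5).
2b₁ - 3b₂ - 7b₃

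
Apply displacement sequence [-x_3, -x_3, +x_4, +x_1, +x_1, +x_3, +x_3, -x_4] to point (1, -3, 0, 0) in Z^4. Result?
(3, -3, 0, 0)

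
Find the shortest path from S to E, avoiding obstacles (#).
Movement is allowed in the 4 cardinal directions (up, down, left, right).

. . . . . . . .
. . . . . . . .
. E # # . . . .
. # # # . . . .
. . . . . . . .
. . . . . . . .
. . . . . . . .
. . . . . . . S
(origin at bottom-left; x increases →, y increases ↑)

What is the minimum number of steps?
13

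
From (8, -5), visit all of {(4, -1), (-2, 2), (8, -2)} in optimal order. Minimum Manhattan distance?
17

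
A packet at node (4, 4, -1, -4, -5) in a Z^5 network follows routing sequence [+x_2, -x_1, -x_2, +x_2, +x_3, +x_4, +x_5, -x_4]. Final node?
(3, 5, 0, -4, -4)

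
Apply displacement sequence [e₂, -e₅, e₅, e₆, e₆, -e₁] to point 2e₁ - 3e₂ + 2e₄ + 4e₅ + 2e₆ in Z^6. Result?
(1, -2, 0, 2, 4, 4)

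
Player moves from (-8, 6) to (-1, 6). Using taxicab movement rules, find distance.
7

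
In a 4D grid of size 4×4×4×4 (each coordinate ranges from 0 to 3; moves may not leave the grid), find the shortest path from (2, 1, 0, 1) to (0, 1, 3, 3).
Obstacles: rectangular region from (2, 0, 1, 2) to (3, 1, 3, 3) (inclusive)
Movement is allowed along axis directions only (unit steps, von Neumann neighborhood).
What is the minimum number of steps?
7
(one shortest path: (2, 1, 0, 1) → (1, 1, 0, 1) → (0, 1, 0, 1) → (0, 1, 1, 1) → (0, 1, 2, 1) → (0, 1, 3, 1) → (0, 1, 3, 2) → (0, 1, 3, 3))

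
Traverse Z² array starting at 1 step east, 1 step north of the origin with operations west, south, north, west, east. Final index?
(0, 1)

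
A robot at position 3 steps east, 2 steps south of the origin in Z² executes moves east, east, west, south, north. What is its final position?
(4, -2)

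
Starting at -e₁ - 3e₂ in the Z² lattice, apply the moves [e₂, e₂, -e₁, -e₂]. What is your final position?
(-2, -2)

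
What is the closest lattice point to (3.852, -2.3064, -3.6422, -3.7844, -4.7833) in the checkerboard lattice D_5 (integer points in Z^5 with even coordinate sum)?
(4, -2, -3, -4, -5)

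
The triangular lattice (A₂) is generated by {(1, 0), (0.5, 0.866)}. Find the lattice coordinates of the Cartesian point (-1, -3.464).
b₁ - 4b₂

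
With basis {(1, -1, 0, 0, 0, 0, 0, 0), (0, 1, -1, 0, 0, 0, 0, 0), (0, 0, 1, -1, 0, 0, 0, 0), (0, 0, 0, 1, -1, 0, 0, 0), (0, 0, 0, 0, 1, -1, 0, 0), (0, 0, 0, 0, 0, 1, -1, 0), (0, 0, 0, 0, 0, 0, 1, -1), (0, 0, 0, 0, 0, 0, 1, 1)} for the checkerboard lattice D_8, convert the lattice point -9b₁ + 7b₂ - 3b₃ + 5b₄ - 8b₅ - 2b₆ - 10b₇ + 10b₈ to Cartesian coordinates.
(-9, 16, -10, 8, -13, 6, 2, 20)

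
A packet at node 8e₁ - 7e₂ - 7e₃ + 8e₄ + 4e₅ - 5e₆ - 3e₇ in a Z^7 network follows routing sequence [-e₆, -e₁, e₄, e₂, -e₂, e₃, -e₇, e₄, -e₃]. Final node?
(7, -7, -7, 10, 4, -6, -4)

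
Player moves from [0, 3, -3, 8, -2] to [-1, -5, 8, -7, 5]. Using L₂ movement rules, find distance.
21.4476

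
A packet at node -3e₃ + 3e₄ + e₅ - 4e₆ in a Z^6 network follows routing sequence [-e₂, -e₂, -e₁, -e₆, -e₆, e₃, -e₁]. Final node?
(-2, -2, -2, 3, 1, -6)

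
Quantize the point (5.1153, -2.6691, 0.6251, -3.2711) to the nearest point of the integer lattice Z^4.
(5, -3, 1, -3)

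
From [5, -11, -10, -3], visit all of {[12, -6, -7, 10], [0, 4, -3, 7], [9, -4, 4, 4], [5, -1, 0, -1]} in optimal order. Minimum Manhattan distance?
87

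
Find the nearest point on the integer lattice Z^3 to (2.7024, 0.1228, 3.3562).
(3, 0, 3)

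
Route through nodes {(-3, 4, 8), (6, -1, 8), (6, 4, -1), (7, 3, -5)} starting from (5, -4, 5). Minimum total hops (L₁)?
45
(one optimal route: (5, -4, 5) → (6, -1, 8) → (-3, 4, 8) → (6, 4, -1) → (7, 3, -5))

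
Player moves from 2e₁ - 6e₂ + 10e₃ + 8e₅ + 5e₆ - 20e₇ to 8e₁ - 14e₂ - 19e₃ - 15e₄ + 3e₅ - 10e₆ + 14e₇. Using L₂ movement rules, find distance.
50.7149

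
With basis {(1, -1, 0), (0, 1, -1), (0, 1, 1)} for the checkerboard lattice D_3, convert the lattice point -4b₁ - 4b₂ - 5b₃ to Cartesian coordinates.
(-4, -5, -1)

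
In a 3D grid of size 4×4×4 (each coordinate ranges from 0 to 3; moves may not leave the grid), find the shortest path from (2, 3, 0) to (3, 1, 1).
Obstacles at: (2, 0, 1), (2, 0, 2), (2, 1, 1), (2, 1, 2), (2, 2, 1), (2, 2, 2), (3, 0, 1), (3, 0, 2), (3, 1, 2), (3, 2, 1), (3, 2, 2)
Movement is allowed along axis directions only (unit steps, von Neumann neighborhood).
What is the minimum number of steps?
4
(one shortest path: (2, 3, 0) → (3, 3, 0) → (3, 2, 0) → (3, 1, 0) → (3, 1, 1))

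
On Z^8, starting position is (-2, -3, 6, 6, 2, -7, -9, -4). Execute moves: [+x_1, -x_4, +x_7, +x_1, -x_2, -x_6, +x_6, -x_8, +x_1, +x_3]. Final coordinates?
(1, -4, 7, 5, 2, -7, -8, -5)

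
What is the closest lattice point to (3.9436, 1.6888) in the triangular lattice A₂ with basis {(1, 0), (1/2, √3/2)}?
(4, 1.732)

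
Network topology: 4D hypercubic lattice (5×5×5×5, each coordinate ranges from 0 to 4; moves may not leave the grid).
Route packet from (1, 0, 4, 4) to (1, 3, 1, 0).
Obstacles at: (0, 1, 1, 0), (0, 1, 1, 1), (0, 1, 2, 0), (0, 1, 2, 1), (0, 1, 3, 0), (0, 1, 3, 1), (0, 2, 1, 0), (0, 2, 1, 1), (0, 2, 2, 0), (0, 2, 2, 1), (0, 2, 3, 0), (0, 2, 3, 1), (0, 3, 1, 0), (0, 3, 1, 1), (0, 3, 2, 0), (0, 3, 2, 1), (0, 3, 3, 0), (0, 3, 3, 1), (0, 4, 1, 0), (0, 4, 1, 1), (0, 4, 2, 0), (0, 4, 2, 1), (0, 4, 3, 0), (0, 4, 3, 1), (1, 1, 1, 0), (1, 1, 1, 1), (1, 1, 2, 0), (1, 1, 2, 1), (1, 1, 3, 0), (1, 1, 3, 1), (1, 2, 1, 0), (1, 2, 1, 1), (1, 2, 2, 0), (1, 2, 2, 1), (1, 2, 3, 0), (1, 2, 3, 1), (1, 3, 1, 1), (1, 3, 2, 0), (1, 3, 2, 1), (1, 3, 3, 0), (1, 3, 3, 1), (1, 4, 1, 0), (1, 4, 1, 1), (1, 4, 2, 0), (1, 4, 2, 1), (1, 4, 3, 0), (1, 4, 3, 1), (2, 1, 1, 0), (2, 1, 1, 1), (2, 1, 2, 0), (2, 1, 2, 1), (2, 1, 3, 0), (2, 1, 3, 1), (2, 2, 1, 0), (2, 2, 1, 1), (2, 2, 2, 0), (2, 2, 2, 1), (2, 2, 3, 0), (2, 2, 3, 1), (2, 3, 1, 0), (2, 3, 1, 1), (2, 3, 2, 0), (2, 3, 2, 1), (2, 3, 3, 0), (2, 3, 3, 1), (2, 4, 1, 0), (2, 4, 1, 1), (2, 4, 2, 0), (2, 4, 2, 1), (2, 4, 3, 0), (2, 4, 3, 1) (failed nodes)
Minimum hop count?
12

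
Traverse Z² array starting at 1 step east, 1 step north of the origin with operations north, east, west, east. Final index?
(2, 2)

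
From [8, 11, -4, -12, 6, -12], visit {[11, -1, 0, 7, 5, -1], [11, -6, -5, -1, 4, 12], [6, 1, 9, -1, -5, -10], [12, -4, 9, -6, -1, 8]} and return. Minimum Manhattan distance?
200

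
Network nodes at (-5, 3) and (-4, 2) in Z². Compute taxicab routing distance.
2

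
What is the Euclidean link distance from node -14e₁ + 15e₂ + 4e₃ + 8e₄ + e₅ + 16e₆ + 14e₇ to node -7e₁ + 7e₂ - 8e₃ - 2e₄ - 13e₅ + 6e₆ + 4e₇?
27.4408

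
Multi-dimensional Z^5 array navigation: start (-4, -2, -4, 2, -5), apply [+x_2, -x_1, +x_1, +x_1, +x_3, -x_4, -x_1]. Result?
(-4, -1, -3, 1, -5)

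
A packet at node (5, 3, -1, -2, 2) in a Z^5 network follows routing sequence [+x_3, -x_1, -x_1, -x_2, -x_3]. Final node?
(3, 2, -1, -2, 2)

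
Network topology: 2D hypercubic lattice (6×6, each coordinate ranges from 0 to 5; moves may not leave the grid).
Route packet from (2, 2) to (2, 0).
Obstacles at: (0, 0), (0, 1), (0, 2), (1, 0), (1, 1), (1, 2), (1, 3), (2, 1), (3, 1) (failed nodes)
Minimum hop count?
6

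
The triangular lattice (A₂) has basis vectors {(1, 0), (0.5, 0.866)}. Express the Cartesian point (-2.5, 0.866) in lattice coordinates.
-3b₁ + b₂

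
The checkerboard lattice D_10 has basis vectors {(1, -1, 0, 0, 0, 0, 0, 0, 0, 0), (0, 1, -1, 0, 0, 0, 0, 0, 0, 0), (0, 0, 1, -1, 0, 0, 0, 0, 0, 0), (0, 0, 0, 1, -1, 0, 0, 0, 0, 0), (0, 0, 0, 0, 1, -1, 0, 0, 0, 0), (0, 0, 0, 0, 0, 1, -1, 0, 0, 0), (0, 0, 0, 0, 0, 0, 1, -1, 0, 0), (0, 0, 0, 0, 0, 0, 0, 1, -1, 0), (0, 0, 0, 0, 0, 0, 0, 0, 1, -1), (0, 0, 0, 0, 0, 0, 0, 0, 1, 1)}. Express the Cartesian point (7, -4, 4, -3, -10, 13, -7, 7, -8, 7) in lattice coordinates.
7b₁ + 3b₂ + 7b₃ + 4b₄ - 6b₅ + 7b₆ + 7b₈ - 4b₉ + 3b₁₀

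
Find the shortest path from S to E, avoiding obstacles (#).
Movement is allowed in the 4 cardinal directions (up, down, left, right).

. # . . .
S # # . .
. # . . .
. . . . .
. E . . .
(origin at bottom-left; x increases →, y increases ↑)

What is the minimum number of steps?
4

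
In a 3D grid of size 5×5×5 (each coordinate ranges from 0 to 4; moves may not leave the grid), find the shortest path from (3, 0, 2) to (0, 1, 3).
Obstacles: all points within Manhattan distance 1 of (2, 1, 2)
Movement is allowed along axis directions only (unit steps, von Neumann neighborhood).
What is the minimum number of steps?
5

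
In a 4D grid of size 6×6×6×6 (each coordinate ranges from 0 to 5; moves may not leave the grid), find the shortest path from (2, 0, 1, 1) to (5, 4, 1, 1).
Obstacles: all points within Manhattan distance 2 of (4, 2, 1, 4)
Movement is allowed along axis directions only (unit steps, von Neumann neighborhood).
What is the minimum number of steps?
7
(one shortest path: (2, 0, 1, 1) → (3, 0, 1, 1) → (4, 0, 1, 1) → (5, 0, 1, 1) → (5, 1, 1, 1) → (5, 2, 1, 1) → (5, 3, 1, 1) → (5, 4, 1, 1))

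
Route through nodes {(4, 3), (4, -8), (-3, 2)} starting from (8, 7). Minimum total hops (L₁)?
33
(one optimal route: (8, 7) → (4, 3) → (-3, 2) → (4, -8))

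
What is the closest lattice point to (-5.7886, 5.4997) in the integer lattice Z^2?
(-6, 5)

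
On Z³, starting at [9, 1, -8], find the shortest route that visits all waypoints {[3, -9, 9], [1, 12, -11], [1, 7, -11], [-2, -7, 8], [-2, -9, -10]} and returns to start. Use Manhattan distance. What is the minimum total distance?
108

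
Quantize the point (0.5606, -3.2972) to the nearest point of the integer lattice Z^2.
(1, -3)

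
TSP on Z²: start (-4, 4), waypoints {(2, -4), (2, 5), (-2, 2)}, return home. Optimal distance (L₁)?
30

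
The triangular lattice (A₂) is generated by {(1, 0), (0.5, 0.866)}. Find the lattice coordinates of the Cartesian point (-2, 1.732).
-3b₁ + 2b₂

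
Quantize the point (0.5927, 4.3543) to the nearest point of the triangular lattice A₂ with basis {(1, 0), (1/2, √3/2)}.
(0.5, 4.33)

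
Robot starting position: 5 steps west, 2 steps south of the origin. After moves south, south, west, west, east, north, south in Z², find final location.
(-6, -4)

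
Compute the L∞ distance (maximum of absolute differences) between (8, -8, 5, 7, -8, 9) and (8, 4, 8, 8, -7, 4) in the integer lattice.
12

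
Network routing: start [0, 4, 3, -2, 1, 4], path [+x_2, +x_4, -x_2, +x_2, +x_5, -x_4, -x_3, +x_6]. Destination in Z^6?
(0, 5, 2, -2, 2, 5)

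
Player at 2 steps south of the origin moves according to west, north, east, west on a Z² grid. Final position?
(-1, -1)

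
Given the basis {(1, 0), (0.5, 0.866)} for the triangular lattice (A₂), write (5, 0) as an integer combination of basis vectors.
5b₁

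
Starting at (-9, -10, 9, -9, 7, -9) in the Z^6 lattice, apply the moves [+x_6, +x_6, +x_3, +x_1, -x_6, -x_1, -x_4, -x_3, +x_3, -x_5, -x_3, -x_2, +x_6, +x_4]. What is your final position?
(-9, -11, 9, -9, 6, -7)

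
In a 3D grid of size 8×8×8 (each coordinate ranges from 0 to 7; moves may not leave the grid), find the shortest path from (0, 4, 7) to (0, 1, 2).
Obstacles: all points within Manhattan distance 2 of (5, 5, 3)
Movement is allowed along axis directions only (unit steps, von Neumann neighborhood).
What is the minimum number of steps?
8
(one shortest path: (0, 4, 7) → (0, 3, 7) → (0, 2, 7) → (0, 1, 7) → (0, 1, 6) → (0, 1, 5) → (0, 1, 4) → (0, 1, 3) → (0, 1, 2))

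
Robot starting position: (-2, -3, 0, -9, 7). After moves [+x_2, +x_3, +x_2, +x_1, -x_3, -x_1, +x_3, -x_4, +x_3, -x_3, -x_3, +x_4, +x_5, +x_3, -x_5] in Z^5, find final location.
(-2, -1, 1, -9, 7)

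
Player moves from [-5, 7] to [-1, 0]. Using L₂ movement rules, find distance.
8.06226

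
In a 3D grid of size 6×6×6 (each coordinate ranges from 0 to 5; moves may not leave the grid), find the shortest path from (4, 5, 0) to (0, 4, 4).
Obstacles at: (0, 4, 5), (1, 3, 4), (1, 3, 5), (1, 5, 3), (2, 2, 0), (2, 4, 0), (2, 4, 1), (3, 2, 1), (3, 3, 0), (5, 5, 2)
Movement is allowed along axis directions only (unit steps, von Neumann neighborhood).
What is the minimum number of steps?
9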